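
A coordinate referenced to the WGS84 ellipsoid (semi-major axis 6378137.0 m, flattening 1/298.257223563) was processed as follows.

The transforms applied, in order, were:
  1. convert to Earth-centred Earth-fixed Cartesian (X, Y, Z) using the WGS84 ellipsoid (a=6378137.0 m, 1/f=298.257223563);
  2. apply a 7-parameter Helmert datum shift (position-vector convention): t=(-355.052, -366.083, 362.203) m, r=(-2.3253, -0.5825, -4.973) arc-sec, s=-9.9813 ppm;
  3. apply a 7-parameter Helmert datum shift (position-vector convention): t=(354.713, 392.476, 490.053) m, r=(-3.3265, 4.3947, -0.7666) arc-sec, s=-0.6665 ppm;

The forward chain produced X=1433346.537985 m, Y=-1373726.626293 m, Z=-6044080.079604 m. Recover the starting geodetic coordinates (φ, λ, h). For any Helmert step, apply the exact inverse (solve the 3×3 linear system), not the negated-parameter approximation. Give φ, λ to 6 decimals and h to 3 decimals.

start: X=1433346.5380, Y=-1373726.6263, Z=-6044080.0796 m
→ Helmert⁻¹: X=1433126.6729, Y=-1374017.2091, Z=-6044565.7862
→ Helmert⁻¹: X=1433512.0780, Y=-1373562.1278, Z=-6045007.8590
→ geod (Bowring, a=6378137.000): φ=-71.93205000°, λ=-43.77653500°, h=3859.2090 m

φ=-71.932050°, λ=-43.776535°, h=3859.209 m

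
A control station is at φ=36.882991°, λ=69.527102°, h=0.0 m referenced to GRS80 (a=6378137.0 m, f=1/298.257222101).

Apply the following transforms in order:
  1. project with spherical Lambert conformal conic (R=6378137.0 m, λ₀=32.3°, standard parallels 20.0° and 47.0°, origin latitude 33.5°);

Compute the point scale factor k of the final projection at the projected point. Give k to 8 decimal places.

start: φ=36.882991°, λ=69.527102°, h=0.000 m
→ into lcc (λ₀=32.3°): φ=36.88299100°, λ−λ₀=37.22710200°
scale k = 0.97366210

0.97366210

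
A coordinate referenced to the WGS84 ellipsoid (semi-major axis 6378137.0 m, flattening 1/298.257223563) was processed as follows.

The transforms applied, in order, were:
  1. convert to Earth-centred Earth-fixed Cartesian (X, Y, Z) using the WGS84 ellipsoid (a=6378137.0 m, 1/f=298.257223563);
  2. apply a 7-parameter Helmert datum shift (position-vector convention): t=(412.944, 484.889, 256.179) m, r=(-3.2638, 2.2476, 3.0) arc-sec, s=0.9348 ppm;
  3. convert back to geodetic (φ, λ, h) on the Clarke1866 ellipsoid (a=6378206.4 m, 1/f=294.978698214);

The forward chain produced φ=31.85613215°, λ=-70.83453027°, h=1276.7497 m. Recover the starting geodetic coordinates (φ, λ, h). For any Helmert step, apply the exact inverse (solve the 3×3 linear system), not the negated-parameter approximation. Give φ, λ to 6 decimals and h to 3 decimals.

start: φ=31.856132°, λ=-70.834530°, h=1276.750 m
→ ECEF (a=6378206.400, f=1/294.978698214): X=1780585.0675, Y=-5123083.0526, Z=3347386.7179
→ Helmert⁻¹: X=1780059.4672, Y=-5123642.0038, Z=3347065.7335
→ geod (Bowring, a=6378137.000): φ=31.85006200°, λ=-70.84171300°, h=1412.5810 m

φ=31.850062°, λ=-70.841713°, h=1412.581 m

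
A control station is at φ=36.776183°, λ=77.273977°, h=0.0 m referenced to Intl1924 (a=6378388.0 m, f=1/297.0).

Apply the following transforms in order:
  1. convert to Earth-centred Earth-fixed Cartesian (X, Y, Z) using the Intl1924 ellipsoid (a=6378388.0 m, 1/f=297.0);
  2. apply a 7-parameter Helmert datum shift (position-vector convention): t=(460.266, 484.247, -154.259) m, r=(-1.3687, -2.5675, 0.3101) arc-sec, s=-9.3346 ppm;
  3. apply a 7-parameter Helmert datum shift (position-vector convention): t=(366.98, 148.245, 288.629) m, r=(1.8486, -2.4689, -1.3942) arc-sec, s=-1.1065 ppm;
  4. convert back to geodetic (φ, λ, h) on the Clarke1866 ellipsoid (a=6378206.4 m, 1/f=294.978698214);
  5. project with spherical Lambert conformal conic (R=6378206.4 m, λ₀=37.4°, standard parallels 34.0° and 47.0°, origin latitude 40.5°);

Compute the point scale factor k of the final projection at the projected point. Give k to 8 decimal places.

start: φ=36.776183°, λ=77.273977°, h=0.000 m
→ ECEF (a=6378388.000, f=1/297.0): X=1126808.1045, Y=4989474.3832, Z=3797587.9198
→ Helmert 7p (PV): X=1127203.0807, Y=4989938.9487, Z=3797379.1297
→ Helmert 7p (PV): X=1127557.0888, Y=4990040.0202, Z=3797721.7702
→ geod (Bowring, a=6378206.400): φ=36.77454767°, λ=77.26719021°, h=888.2693 m
→ into lcc (λ₀=37.4°): φ=36.77454767°, λ−λ₀=39.86719021°
scale k = 0.99574966

0.99574966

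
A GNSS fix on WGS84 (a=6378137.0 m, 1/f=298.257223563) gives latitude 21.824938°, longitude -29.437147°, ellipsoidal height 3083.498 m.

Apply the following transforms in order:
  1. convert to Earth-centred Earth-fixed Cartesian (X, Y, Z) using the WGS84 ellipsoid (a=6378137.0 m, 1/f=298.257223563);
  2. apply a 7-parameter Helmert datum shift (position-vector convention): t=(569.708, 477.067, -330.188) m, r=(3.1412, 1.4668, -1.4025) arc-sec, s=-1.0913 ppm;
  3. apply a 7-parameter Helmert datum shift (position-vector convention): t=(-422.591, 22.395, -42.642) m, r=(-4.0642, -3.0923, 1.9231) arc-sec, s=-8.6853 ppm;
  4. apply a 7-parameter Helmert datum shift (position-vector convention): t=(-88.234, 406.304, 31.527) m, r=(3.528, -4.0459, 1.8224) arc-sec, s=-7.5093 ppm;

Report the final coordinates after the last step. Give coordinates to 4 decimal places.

start: φ=21.824938°, λ=-29.437147°, h=3083.498 m
→ ECEF (a=6378137.000, f=1/298.257223563): X=5161432.6625, Y=-2912728.2654, Z=2357575.2325
→ Helmert 7p (PV): X=5161993.6980, Y=-2912319.0183, Z=2357161.4097
→ Helmert 7p (PV): X=5161518.0882, Y=-2912176.7571, Z=2357233.0657
→ Helmert 7p (PV): X=5161370.5875, Y=-2911743.3001, Z=2357298.3242

X=5161370.5875 m, Y=-2911743.3001 m, Z=2357298.3242 m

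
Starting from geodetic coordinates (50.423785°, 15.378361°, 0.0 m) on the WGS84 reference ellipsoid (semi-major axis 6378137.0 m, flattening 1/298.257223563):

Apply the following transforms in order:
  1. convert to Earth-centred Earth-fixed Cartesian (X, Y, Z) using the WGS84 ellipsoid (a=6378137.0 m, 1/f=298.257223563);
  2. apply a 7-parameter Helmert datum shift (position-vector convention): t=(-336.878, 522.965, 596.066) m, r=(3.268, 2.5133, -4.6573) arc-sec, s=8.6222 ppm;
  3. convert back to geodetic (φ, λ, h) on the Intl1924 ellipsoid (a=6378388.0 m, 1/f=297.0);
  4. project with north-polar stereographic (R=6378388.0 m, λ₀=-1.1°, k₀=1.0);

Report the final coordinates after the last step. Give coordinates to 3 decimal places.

start: φ=50.423785°, λ=15.378361°, h=0.000 m
→ ECEF (a=6378137.000, f=1/298.257223563): X=3925859.2637, Y=1079766.7897, Z=4892955.5410
→ Helmert 7p (PV): X=3925640.2361, Y=1080132.8978, Z=4893563.0664
→ geod (Bowring, a=6378388.000): φ=50.42886188°, λ=15.38414590°, h=198.8217 m
→ stereo (R=6378388.0, λ₀=-1.1°): E=1302155.1900, N=-4400473.2413

E=1302155.190 m, N=-4400473.241 m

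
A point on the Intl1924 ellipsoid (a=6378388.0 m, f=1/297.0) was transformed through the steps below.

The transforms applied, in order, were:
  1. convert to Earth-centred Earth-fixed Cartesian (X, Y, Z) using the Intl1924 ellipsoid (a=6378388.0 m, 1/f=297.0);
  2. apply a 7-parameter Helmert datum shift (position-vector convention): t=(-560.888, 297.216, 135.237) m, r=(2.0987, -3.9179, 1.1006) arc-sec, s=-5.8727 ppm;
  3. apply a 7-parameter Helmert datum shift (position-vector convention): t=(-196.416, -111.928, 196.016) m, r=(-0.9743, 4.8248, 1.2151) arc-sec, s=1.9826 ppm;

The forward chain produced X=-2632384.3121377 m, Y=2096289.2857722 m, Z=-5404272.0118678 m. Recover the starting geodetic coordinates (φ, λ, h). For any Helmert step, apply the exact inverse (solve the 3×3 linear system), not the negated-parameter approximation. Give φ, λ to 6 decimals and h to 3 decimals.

φ=-58.270992°, λ=141.462001°, h=3364.068 m

start: X=-2632384.3121, Y=2096289.2858, Z=-5404272.0119 m
→ Helmert⁻¹: X=-2632043.9091, Y=2096438.0912, Z=-5404508.9773
→ Helmert⁻¹: X=-2631589.9492, Y=2096112.2359, Z=-5404647.2960
→ geod (Bowring, a=6378388.000): φ=-58.27099200°, λ=141.46200100°, h=3364.0680 m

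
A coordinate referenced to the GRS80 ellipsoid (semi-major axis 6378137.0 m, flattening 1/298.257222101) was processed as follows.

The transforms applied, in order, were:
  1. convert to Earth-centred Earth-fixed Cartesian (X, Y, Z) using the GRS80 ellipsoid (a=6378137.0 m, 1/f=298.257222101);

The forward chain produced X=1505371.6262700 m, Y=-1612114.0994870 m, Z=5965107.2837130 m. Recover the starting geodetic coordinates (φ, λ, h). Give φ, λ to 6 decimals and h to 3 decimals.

φ=69.832235°, λ=-46.961037°, h=526.558 m

start: X=1505371.6263, Y=-1612114.0995, Z=5965107.2837 m
→ geod (Bowring, a=6378137.000): φ=69.83223500°, λ=-46.96103700°, h=526.5580 m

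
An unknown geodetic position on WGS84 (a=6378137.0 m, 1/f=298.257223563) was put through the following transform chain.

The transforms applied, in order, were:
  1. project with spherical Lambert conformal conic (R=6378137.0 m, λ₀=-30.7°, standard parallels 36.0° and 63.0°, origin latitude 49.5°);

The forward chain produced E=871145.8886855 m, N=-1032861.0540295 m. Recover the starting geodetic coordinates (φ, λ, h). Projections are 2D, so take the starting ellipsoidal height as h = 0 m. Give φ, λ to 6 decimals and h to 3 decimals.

start: E=871145.8887, N=-1032861.0540 m
→ lcc⁻¹: φ=39.45917800°, λ=-20.41036600°

φ=39.459178°, λ=-20.410366°, h=0.000 m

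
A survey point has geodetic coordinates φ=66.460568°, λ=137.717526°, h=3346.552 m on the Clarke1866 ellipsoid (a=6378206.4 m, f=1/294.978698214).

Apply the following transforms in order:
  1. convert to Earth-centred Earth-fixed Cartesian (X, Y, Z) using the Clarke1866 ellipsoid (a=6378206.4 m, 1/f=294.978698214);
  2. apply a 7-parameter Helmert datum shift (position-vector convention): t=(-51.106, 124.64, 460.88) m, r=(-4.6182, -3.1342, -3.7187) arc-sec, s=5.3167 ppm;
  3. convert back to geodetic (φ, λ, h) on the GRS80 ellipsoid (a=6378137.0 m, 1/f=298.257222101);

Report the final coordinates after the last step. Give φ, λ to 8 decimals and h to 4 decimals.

φ=66.45815197°, λ=137.71436858°, h=3720.6357 m

start: φ=66.460568°, λ=137.717526°, h=3346.552 m
→ ECEF (a=6378206.400, f=1/294.978698214): X=-1890980.4987, Y=1719602.8116, Z=5827526.7873
→ Helmert 7p (PV): X=-1891099.2059, Y=1719901.1635, Z=5827951.4153
→ geod (Bowring, a=6378137.000): φ=66.45815197°, λ=137.71436858°, h=3720.6357 m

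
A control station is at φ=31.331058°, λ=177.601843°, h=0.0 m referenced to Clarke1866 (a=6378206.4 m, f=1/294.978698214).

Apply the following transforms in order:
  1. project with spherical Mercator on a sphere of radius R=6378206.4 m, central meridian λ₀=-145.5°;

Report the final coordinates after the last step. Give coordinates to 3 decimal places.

E=-4107528.742 m, N=3675858.370 m

start: φ=31.331058°, λ=177.601843°, h=0.000 m
→ merc (R=6378206.4, λ₀=-145.5°): E=-4107528.7417, N=3675858.3701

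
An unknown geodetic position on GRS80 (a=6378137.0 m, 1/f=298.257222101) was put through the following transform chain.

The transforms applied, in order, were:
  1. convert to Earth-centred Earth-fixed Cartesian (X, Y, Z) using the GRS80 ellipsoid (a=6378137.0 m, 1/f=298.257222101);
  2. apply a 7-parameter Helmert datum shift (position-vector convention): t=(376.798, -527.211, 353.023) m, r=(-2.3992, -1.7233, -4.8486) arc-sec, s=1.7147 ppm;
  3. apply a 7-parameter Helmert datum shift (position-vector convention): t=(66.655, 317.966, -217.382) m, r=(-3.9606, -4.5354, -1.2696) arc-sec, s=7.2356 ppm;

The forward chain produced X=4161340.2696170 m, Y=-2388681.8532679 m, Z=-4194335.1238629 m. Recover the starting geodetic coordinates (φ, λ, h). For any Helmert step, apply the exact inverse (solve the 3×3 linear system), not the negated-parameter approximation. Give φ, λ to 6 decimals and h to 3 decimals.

start: X=4161340.2696, Y=-2388681.8533, Z=-4194335.1239 m
→ Helmert⁻¹: X=4161165.9859, Y=-2388876.3852, Z=-4194224.7619
→ Helmert⁻¹: X=4160803.1467, Y=-2388198.4818, Z=-4194633.1338
→ geod (Bowring, a=6378137.000): φ=-41.35522800°, λ=-29.85476200°, h=3808.7720 m

φ=-41.355228°, λ=-29.854762°, h=3808.772 m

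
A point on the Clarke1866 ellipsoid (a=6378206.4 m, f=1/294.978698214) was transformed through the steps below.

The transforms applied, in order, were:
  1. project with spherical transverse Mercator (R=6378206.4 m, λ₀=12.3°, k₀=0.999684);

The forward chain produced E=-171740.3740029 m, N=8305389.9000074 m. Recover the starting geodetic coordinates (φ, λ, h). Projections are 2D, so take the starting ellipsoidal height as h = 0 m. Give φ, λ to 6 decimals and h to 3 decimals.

start: E=-171740.3740, N=8305389.9000 m
→ tm⁻¹: φ=74.55594700°, λ=6.49630100°

φ=74.555947°, λ=6.496301°, h=0.000 m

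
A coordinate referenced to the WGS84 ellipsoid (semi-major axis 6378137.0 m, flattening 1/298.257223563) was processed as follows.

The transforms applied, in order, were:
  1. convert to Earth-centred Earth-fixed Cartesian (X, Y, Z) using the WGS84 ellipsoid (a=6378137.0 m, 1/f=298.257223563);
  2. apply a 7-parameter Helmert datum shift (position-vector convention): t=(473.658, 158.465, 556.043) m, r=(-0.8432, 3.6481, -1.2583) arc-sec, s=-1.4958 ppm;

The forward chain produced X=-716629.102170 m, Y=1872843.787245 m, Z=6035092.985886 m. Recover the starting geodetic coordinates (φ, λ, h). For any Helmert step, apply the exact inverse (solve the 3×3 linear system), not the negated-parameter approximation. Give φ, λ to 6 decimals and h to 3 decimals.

φ=71.732955°, λ=110.956668°, h=135.642 m

start: X=-716629.1022, Y=1872843.7872, Z=6035092.9859 m
→ Helmert⁻¹: X=-717221.9866, Y=1872659.0792, Z=6034540.9396
→ geod (Bowring, a=6378137.000): φ=71.73295500°, λ=110.95666800°, h=135.6420 m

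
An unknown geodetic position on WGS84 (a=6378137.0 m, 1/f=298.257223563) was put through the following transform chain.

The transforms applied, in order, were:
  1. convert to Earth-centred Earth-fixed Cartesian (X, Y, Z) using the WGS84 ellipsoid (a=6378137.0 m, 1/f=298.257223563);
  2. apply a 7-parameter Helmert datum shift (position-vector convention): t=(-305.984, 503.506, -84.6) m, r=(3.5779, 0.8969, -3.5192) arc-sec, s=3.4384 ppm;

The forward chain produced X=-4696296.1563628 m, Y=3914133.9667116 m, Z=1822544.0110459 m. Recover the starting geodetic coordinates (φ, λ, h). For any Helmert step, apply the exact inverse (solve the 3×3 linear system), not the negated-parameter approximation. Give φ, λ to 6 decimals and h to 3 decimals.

start: X=-4696296.1564, Y=3914133.9667, Z=1822544.0110 m
→ Helmert⁻¹: X=-4696048.7222, Y=3913568.4961, Z=1822534.0390
→ geod (Bowring, a=6378137.000): φ=16.70706100°, λ=140.19302800°, h=2529.0690 m

φ=16.707061°, λ=140.193028°, h=2529.069 m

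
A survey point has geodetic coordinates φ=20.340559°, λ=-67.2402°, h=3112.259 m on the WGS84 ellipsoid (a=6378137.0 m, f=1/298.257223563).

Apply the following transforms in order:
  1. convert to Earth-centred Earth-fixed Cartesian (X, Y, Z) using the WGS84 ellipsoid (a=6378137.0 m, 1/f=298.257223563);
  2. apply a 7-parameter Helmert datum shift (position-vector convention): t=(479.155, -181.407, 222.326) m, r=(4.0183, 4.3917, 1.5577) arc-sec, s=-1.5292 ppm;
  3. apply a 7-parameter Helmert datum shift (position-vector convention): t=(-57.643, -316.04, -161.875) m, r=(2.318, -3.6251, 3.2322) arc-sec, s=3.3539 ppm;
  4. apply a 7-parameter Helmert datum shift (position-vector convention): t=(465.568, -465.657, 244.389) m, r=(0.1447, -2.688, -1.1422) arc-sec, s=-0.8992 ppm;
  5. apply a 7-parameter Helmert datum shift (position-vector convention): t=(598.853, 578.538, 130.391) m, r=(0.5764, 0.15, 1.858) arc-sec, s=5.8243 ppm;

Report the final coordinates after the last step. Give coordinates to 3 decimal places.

start: φ=20.340559°, λ=-67.240200°, h=3112.259 m
→ ECEF (a=6378137.000, f=1/298.257223563): X=2315701.0061, Y=-5519672.6047, Z=2204168.4319
→ Helmert 7p (PV): X=2316265.2342, Y=-5519871.0229, Z=2204230.5524
→ Helmert 7p (PV): X=2316263.1178, Y=-5520194.0508, Z=2204054.7462
→ Helmert 7p (PV): X=2316667.3119, Y=-5520669.1167, Z=2204323.4658
→ Helmert 7p (PV): X=2317330.9905, Y=-5520108.0244, Z=2204449.5833

X=2317330.991 m, Y=-5520108.024 m, Z=2204449.583 m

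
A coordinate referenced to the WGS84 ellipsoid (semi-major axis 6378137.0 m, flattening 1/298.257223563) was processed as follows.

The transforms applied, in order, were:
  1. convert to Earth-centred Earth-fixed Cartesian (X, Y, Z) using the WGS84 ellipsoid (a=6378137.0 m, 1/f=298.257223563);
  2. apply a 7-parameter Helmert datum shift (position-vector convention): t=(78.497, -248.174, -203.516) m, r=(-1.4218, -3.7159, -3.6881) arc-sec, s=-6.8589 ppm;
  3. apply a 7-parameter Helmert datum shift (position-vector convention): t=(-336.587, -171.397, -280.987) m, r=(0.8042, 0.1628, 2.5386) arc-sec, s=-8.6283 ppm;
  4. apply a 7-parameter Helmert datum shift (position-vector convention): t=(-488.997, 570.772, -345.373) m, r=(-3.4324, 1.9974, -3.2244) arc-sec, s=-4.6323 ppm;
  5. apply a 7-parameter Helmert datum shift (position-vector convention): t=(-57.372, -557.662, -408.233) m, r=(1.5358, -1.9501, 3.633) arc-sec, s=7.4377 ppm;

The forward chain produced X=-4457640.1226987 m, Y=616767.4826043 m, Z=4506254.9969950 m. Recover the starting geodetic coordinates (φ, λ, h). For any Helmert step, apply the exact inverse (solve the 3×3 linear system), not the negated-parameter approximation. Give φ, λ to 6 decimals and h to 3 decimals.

start: X=-4457640.1227, Y=616767.4826, Z=4506254.9970 m
→ Helmert⁻¹: X=-4457496.1142, Y=617432.6199, Z=4506667.2565
→ Helmert⁻¹: X=-4457081.0485, Y=616720.0310, Z=4507000.6092
→ Helmert⁻¹: X=-4456778.8802, Y=616969.1759, Z=4507314.5636
→ Helmert⁻¹: X=-4456817.7748, Y=617110.8221, Z=4507633.5407
→ geod (Bowring, a=6378137.000): φ=45.24514100°, λ=172.11669700°, h=1495.9440 m

φ=45.245141°, λ=172.116697°, h=1495.944 m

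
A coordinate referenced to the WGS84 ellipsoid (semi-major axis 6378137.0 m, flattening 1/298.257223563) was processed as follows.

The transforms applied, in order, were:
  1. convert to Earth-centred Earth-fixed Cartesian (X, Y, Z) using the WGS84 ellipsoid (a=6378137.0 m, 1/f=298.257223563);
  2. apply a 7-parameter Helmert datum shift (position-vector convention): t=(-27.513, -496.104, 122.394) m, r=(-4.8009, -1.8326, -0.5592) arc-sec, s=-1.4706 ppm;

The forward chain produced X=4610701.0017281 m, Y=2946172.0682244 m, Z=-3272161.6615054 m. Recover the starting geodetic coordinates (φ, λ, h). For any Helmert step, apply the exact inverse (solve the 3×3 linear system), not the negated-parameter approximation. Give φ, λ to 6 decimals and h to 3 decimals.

φ=-31.049523°, λ=32.583210°, h=3223.437 m

start: X=4610701.0017, Y=2946172.0682, Z=-3272161.6615 m
→ Helmert⁻¹: X=4610698.2333, Y=2946761.1688, Z=-3272261.2453
→ geod (Bowring, a=6378137.000): φ=-31.04952300°, λ=32.58321000°, h=3223.4370 m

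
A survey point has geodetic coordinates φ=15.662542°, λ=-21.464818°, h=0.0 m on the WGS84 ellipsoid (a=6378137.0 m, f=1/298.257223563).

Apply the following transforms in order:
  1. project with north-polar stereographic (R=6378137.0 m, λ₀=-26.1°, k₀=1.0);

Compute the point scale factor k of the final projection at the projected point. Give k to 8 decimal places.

1.57483909

start: φ=15.662542°, λ=-21.464818°, h=0.000 m
→ into stereo (λ₀=-26.1°): φ=15.66254200°, λ−λ₀=4.63518200°
scale k = 1.57483909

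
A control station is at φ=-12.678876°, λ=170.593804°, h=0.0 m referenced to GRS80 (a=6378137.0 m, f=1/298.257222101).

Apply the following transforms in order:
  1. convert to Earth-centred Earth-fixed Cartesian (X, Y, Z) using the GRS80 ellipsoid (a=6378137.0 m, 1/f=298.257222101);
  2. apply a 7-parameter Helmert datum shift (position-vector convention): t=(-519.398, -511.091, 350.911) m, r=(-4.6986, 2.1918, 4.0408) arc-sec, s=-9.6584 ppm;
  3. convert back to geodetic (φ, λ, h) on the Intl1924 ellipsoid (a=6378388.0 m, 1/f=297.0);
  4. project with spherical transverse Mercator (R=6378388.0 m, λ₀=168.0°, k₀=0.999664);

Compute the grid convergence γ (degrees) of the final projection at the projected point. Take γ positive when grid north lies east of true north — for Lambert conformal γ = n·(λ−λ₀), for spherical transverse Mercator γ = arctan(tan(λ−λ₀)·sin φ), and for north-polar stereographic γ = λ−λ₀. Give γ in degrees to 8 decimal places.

-0.57100667

start: φ=-12.678876°, λ=170.593804°, h=0.000 m
→ ECEF (a=6378137.000, f=1/298.257222101): X=-6139933.5180, Y=1017141.5881, Z=-1390767.8466
→ Helmert 7p (PV): X=-6140428.3184, Y=1016468.7102, Z=-1390361.4295
→ geod (Bowring, a=6378388.000): φ=-12.67489416°, λ=170.60065941°, h=33.1990 m
→ into tm (λ₀=168.0°): φ=-12.67489416°, λ−λ₀=2.60065941°
convergence γ = -0.57100667°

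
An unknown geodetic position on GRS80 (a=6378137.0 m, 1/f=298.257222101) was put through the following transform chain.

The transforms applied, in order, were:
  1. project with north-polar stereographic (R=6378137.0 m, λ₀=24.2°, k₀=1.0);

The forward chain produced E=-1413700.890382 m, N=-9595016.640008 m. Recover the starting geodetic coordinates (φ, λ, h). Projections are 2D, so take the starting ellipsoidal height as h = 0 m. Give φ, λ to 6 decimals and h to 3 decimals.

start: E=-1413700.8904, N=-9595016.6400 m
→ stereo⁻¹: φ=15.50850100°, λ=15.81851400°

φ=15.508501°, λ=15.818514°, h=0.000 m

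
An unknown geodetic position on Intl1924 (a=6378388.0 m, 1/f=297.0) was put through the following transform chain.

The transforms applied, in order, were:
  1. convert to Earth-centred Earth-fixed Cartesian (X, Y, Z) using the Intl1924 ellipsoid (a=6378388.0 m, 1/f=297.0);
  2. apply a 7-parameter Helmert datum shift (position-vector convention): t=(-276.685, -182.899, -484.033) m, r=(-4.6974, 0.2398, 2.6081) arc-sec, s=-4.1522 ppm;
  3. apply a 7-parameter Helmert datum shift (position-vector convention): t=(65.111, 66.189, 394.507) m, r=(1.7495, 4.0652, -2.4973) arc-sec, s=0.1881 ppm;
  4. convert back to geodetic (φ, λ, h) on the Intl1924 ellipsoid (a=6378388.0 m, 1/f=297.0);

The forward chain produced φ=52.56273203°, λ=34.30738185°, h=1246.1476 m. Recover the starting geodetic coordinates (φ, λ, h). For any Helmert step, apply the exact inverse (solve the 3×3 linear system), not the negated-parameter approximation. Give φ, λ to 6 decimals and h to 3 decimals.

start: φ=52.562732°, λ=34.307382°, h=1246.148 m
→ ECEF (a=6378388.000, f=1/297.0): X=3210245.1833, Y=2190486.9038, Z=5042200.5252
→ Helmert⁻¹: X=3210053.5794, Y=2190501.9317, Z=5041849.7562
→ Helmert⁻¹: X=3210365.4303, Y=2190538.4997, Z=5042408.3449
→ geod (Bowring, a=6378388.000): φ=52.56295100°, λ=34.30701100°, h=1489.2190 m

φ=52.562951°, λ=34.307011°, h=1489.219 m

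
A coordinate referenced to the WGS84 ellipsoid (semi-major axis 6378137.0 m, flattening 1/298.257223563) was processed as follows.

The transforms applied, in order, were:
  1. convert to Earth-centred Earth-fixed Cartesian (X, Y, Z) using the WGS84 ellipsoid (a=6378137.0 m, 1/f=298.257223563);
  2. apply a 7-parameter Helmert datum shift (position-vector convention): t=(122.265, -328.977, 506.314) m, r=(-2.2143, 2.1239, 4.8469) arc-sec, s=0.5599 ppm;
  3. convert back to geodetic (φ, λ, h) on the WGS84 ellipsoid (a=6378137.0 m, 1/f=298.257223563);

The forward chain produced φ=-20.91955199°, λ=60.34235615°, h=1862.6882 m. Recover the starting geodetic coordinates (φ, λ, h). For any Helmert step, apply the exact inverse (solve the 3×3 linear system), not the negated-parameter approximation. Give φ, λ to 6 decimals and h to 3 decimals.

φ=-20.922265°, λ=60.343516°, h=2250.235 m

start: φ=-20.919552°, λ=60.342356°, h=1862.688 m
→ ECEF (a=6378137.000, f=1/298.257223563): X=2950090.9868, Y=5180955.7330, Z=-2263742.5377
→ Helmert⁻¹: X=2950112.1351, Y=5181236.7923, Z=-2264161.5850
→ geod (Bowring, a=6378137.000): φ=-20.92226500°, λ=60.34351600°, h=2250.2350 m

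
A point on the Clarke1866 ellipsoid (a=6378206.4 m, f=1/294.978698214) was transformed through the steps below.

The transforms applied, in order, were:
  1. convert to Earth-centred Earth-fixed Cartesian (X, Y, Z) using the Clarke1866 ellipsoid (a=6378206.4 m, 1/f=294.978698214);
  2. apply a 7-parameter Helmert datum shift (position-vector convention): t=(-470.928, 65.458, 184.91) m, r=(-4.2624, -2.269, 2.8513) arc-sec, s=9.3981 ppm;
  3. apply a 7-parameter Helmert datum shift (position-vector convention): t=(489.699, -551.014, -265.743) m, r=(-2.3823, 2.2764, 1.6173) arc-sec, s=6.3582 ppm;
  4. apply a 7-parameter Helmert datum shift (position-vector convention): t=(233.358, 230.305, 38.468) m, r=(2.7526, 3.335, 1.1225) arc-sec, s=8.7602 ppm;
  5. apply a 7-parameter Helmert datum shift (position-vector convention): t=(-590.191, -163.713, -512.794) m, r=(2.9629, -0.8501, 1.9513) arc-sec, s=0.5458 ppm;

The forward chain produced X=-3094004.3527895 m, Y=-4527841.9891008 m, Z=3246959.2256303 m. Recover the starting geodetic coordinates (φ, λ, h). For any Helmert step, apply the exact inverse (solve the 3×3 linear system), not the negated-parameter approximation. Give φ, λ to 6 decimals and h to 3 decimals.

φ=30.805921°, λ=-124.347817°, h=234.365 m

start: X=-3094004.3528, Y=-4527841.9891, Z=3246959.2256 m
→ Helmert⁻¹: X=-3093441.9208, Y=-4527599.8909, Z=3247548.0334
→ Helmert⁻¹: X=-3093725.3251, Y=-4527730.3576, Z=3247491.5183
→ Helmert⁻¹: X=-3094266.6896, Y=-4527163.8067, Z=3247650.1748
→ Helmert⁻¹: X=-3093793.5455, Y=-4527211.0568, Z=3247375.2247
→ geod (Bowring, a=6378206.400): φ=30.80592100°, λ=-124.34781700°, h=234.3650 m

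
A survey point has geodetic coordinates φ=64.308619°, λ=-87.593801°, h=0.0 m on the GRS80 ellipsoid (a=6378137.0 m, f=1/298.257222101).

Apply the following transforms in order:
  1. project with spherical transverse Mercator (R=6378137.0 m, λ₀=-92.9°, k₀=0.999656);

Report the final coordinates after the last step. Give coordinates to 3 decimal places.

E=255758.374 m, N=7167022.800 m

start: φ=64.308619°, λ=-87.593801°, h=0.000 m
→ tm (R=6378137.0, λ₀=-92.9°): E=255758.3736, N=7167022.8001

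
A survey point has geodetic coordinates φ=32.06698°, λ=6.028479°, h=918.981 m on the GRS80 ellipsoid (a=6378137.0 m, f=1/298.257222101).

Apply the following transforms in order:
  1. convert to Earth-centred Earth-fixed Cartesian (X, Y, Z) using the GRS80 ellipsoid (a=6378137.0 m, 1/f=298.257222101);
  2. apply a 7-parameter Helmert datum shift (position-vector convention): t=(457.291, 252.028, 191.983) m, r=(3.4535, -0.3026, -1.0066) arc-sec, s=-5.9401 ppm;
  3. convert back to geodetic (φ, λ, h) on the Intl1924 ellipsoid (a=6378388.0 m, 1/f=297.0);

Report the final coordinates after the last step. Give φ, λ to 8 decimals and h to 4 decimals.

φ=32.06706938°, λ=6.02975652°, h=1165.6133 m

start: φ=32.066980°, λ=6.028479°, h=918.981 m
→ ECEF (a=6378137.000, f=1/298.257222101): X=5380974.2162, Y=568267.4935, Z=3367215.6834
→ Helmert 7p (PV): X=5381397.3771, Y=568433.5091, Z=3367405.0733
→ geod (Bowring, a=6378388.000): φ=32.06706938°, λ=6.02975652°, h=1165.6133 m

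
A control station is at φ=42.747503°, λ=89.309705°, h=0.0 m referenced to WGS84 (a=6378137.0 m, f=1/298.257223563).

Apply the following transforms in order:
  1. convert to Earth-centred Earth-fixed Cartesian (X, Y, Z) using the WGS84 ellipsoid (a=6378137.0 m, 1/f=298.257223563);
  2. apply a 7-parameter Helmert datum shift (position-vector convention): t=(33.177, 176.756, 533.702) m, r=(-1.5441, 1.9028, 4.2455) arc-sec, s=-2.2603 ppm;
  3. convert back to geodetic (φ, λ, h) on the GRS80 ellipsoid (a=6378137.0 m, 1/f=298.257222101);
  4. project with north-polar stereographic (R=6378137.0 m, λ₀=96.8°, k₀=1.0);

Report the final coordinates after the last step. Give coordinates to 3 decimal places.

start: φ=42.747503°, λ=89.309705°, h=0.000 m
→ ECEF (a=6378137.000, f=1/298.257223563): X=56515.8868, Y=4690697.6201, Z=4306945.2306
→ Helmert 7p (PV): X=56492.1204, Y=4690897.1787, Z=4307433.5617
→ geod (Bowring, a=6378137.000): φ=42.74951348°, λ=89.31002461°, h=477.7933 m
→ stereo (R=6378137.0, λ₀=96.8°): E=-727338.6427, N=-5532164.8346

E=-727338.643 m, N=-5532164.835 m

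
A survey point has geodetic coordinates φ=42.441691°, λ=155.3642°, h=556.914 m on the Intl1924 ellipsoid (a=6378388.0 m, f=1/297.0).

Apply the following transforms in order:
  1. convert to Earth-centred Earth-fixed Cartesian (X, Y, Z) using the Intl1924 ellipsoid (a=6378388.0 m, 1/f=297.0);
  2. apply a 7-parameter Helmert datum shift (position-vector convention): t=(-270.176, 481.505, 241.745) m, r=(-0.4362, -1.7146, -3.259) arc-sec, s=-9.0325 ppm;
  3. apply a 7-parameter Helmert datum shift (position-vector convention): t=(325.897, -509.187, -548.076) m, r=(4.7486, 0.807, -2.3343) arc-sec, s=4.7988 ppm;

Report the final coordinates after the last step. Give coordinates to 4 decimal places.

X=-4285400.7932 m, Y=1965289.8544 m, Z=4282084.9125 m

start: φ=42.441691°, λ=155.364200°, h=556.914 m
→ ECEF (a=6378388.000, f=1/297.0): X=-4285509.1135, Y=1965299.1781, Z=4282387.1273
→ Helmert 7p (PV): X=-4285745.1266, Y=1965839.6985, Z=4282550.4121
→ Helmert 7p (PV): X=-4285400.7932, Y=1965289.8544, Z=4282084.9125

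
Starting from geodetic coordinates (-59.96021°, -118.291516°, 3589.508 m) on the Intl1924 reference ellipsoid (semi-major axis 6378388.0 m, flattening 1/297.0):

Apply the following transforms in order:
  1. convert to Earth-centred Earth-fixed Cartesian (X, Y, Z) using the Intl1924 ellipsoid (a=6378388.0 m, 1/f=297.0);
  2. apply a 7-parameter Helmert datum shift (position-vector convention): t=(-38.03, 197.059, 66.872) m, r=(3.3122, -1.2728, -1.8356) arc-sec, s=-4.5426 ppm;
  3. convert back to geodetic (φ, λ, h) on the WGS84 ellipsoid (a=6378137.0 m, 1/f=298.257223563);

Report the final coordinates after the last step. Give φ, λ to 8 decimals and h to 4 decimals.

φ=-59.96138086°, λ=-118.29451021°, h=3607.7675 m

start: φ=-59.960210°, λ=-118.291516°, h=3589.508 m
→ ECEF (a=6378388.000, f=1/297.0): X=-1518039.5100, Y=-2820305.6944, Z=-5501484.9703
→ Helmert 7p (PV): X=-1518061.7947, Y=-2819993.9721, Z=-5501447.7628
→ geod (Bowring, a=6378137.000): φ=-59.96138086°, λ=-118.29451021°, h=3607.7675 m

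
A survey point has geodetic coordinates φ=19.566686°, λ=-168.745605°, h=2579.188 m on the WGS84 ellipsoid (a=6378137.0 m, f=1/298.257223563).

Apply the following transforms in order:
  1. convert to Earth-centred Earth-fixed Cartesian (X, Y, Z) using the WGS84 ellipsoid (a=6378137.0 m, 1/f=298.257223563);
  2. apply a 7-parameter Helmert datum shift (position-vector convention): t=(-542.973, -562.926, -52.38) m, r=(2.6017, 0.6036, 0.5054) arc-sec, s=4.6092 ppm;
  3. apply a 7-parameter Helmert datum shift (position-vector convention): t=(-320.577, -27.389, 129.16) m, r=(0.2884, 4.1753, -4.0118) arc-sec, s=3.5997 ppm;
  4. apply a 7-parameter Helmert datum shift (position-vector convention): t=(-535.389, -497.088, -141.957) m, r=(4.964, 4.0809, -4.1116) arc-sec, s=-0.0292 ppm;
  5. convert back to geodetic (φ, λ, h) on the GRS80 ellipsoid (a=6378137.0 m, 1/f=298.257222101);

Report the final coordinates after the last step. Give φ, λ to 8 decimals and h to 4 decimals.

start: φ=19.566686°, λ=-168.745605°, h=2579.188 m
→ ECEF (a=6378137.000, f=1/298.257223563): X=-5898845.2414, Y=-1173823.6660, Z=2123423.2645
→ Helmert 7p (PV): X=-5899406.3133, Y=-1174433.2398, Z=2123383.1278
→ Helmert 7p (PV): X=-5899727.9863, Y=-1174353.0829, Z=2123637.7080
→ Helmert 7p (PV): X=-5900244.5965, Y=-1174783.6416, Z=2123584.1515
→ geod (Bowring, a=6378137.000): φ=19.56333855°, λ=-168.73923920°, h=4102.8408 m

φ=19.56333855°, λ=-168.73923920°, h=4102.8408 m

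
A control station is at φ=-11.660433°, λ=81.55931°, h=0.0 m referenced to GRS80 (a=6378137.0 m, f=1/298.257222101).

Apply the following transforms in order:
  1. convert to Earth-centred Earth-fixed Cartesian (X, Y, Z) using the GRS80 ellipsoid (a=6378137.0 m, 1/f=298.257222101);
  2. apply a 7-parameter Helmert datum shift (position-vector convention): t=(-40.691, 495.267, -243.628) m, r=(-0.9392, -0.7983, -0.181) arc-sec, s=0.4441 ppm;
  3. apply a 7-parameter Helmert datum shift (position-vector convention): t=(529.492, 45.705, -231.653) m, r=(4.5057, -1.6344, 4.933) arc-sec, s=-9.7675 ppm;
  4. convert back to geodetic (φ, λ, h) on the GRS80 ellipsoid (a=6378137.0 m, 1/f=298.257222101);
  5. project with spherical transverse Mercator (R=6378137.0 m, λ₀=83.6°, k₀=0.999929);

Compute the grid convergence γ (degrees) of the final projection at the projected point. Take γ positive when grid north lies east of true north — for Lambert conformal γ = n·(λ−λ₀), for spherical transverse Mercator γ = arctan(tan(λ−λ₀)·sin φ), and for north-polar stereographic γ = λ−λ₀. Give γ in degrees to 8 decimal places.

start: φ=-11.660433°, λ=81.559310°, h=0.000 m
→ ECEF (a=6378137.000, f=1/298.257222101): X=917022.6280, Y=6179693.8766, Z=-1280637.2219
→ Helmert 7p (PV): X=916992.7234, Y=6180185.2521, Z=-1280906.0079
→ Helmert 7p (PV): X=917375.6052, Y=6180220.5027, Z=-1280982.8835
→ geod (Bowring, a=6378137.000): φ=-11.66244665°, λ=81.55681701°, h=630.7859 m
→ into tm (λ₀=83.6°): φ=-11.66244665°, λ−λ₀=-2.04318299°
convergence γ = 0.41318812°

0.41318812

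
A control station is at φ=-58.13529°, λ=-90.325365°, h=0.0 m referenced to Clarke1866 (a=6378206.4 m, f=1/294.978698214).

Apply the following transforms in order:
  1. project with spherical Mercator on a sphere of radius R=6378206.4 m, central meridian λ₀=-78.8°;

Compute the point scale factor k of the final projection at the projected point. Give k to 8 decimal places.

start: φ=-58.135290°, λ=-90.325365°, h=0.000 m
→ into merc (λ₀=-78.8°): φ=-58.13529000°, λ−λ₀=-11.52536500°
scale k = 1.89424315

1.89424315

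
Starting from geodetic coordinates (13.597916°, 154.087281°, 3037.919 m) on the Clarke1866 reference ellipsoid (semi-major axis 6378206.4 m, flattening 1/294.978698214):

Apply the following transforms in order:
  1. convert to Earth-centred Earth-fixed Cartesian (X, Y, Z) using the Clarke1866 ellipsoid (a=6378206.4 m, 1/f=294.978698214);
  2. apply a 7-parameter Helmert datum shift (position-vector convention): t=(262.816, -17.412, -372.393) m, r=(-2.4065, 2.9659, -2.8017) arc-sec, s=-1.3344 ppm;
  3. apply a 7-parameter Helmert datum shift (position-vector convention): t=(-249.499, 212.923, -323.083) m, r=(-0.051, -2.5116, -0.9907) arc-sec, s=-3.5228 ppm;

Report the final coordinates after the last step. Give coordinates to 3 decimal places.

X=-5579743.165 m, Y=2711256.700 m, Z=1489679.654 m

start: φ=13.597916°, λ=154.087281°, h=3037.919 m
→ ECEF (a=6378206.400, f=1/294.978698214): X=-5579836.7140, Y=2710954.0105, Z=1490402.3737
→ Helmert 7p (PV): X=-5579508.1988, Y=2711026.1605, Z=1490076.5960
→ Helmert 7p (PV): X=-5579743.1651, Y=2711256.7001, Z=1489679.6543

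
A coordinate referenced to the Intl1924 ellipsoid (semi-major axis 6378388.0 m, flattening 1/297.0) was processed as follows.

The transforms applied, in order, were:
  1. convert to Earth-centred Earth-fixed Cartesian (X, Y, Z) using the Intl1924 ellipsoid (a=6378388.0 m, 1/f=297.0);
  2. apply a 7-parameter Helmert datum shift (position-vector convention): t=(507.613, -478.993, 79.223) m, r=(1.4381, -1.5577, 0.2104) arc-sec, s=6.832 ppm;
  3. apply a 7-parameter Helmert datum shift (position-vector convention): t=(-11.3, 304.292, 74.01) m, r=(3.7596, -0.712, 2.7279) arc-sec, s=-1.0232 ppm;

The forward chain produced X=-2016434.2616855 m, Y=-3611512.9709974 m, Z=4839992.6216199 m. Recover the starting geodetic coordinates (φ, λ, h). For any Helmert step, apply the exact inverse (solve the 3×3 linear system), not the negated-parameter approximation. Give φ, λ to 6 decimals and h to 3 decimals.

start: X=-2016434.2617, Y=-3611512.9710, Z=4839992.6216 m
→ Helmert⁻¹: X=-2016456.0835, Y=-3611706.0716, Z=4839996.3551
→ Helmert⁻¹: X=-2016917.0494, Y=-3611166.6051, Z=4839924.4751
→ geod (Bowring, a=6378388.000): φ=49.67328400°, λ=-119.18433200°, h=630.3650 m

φ=49.673284°, λ=-119.184332°, h=630.365 m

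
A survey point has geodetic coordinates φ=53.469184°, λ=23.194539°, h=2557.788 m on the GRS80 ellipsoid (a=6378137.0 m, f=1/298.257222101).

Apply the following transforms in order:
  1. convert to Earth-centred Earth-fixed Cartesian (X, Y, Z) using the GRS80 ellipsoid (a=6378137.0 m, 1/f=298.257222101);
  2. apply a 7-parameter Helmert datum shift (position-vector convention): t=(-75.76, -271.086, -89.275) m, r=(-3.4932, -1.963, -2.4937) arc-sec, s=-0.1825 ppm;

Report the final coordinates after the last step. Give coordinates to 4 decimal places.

start: φ=53.469184°, λ=23.194539°, h=2557.788 m
→ ECEF (a=6378137.000, f=1/298.257222101): X=3498714.5391, Y=1499156.2539, Z=5103851.9420
→ Helmert 7p (PV): X=3498607.6923, Y=1498929.0319, Z=5103769.6435

X=3498607.6923 m, Y=1498929.0319 m, Z=5103769.6435 m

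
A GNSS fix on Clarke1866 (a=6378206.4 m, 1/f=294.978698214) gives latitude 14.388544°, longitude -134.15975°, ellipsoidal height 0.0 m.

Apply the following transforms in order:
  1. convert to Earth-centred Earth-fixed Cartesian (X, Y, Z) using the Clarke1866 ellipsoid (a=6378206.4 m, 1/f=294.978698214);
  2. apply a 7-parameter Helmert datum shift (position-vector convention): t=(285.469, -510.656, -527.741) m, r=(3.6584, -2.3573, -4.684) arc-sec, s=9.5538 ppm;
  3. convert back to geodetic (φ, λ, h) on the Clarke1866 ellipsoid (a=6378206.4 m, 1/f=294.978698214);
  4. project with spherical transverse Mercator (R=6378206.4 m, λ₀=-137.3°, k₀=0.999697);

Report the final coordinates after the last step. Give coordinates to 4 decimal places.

E=339092.2112 m, N=1602881.3972 m

start: φ=14.388544°, λ=-134.159750°, h=0.000 m
→ ECEF (a=6378206.400, f=1/294.978698214): X=-4304971.0762, Y=-4433125.5785, Z=1574561.2123
→ Helmert 7p (PV): X=-4304845.4024, Y=-4433608.7540, Z=1573920.6859
→ geod (Bowring, a=6378206.400): φ=14.38235429°, λ=-134.15579317°, h=91.8345 m
→ tm (R=6378206.4, λ₀=-137.3°): E=339092.2112, N=1602881.3972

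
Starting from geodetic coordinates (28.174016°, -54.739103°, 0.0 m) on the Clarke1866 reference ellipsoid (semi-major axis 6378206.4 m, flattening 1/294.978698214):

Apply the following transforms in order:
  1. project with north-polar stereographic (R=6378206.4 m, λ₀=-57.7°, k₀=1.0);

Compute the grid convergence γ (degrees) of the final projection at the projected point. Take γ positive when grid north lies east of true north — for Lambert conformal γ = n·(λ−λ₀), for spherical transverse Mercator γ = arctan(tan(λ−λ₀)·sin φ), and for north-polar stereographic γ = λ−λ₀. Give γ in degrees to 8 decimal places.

start: φ=28.174016°, λ=-54.739103°, h=0.000 m
→ into stereo (λ₀=-57.7°): φ=28.17401600°, λ−λ₀=2.96089700°
convergence γ = 2.96089700°

2.96089700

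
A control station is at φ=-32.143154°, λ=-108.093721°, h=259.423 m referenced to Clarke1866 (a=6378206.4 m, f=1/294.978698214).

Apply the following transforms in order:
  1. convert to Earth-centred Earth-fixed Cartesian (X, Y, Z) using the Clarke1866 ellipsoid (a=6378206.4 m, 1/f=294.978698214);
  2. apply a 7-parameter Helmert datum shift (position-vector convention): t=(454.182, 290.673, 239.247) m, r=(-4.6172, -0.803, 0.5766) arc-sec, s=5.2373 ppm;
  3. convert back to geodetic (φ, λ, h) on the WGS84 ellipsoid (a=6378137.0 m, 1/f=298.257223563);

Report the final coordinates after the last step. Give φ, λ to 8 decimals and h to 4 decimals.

φ=-32.14024504°, λ=-108.08956079°, h=-186.0272 m

start: φ=-32.143154°, λ=-108.093721°, h=259.423 m
→ ECEF (a=6378206.400, f=1/294.978698214): X=-1678942.7289, Y=-5138638.6591, Z=-3373840.8566
→ Helmert 7p (PV): X=-1678469.8406, Y=-5138455.1153, Z=-3373510.7876
→ geod (Bowring, a=6378137.000): φ=-32.14024504°, λ=-108.08956079°, h=-186.0272 m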